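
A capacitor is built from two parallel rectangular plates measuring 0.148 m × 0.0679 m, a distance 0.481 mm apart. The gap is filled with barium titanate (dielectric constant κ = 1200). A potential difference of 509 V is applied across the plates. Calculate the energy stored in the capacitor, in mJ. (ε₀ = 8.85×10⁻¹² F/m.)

A = 0.148 × 0.0679 m² = 1.00×10⁻² m².
C = κε₀A/d = 1200 × 8.85×10⁻¹² × 1.00×10⁻² / 4.81×10⁻⁴ = 2.22×10⁻⁷ F.
U = ½CV² = ½ × 2.22×10⁻⁷ × (509)² = 2.87×10⁻² J.

U ≈ 28.7 mJ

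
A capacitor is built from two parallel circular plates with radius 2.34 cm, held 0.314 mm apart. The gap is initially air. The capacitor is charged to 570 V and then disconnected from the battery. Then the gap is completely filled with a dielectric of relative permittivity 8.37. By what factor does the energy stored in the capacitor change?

Isolated ⇒ Q is held fixed.
C₂ = 8.37 C₁ and U = Q²/(2C), so U₂/U₁ = C₁/C₂ = 0.119.

U₂/U₁ ≈ 0.119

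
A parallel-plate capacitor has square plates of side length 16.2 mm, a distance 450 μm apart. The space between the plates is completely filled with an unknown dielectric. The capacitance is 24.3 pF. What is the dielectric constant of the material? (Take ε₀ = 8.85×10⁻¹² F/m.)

A = (16.2 mm)² = 2.62×10⁻⁴ m².
κ = Cd/(ε₀A) = 2.43×10⁻¹¹ × 4.50×10⁻⁴ / (8.85×10⁻¹² × 2.62×10⁻⁴) = 4.71.

κ ≈ 4.71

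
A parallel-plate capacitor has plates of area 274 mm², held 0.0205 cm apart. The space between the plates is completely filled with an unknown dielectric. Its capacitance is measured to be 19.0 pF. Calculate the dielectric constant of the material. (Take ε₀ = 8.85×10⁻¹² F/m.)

κ ≈ 1.61

A = 274 mm² = 2.74×10⁻⁴ m².
κ = Cd/(ε₀A) = 1.90×10⁻¹¹ × 2.05×10⁻⁴ / (8.85×10⁻¹² × 2.74×10⁻⁴) = 1.61.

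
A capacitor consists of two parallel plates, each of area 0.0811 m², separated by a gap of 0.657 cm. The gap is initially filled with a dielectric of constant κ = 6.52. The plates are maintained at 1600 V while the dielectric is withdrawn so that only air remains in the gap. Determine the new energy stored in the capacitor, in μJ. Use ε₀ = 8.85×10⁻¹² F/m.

Initially C₁ = κε₀A/d = 6.52 × 8.85×10⁻¹² × 8.11×10⁻² / 6.57×10⁻³ = 7.12×10⁻¹⁰ F.
U₁ = 9.12×10⁻⁴ J.
Battery connected ⇒ V is held fixed. C₂ = 0.153 C₁ and U = ½CV², so U₂/U₁ = C₂/C₁ = 0.153.
U₂ = 0.153 × 9.12×10⁻⁴ = 1.40×10⁻⁴ J.

140 μJ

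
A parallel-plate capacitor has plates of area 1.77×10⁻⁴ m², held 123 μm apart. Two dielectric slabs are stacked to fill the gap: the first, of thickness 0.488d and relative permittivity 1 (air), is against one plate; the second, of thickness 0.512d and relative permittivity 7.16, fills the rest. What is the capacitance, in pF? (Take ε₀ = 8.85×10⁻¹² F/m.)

Stacked slabs ⇒ two capacitors in series, each with the full plate area.
C₁ = κ₁ε₀A/d₁ = 1.00 × 8.85×10⁻¹² × 1.77×10⁻⁴ / 6.00×10⁻⁵ = 2.61×10⁻¹¹ F.
C₂ = κ₂ε₀A/d₂ = 7.16 × 8.85×10⁻¹² × 1.77×10⁻⁴ / 6.30×10⁻⁵ = 1.78×10⁻¹⁰ F.
C = (1/C₁ + 1/C₂)⁻¹ = 2.28×10⁻¹¹ F.

22.8 pF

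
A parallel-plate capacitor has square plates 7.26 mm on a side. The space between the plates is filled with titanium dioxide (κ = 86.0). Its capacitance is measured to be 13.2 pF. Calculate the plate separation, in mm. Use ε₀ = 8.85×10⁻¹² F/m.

3.04 mm

A = (7.26 mm)² = 5.27×10⁻⁵ m².
d = κε₀A/C = 86.0 × 8.85×10⁻¹² × 5.27×10⁻⁵ / 1.32×10⁻¹¹ = 3.04×10⁻³ m.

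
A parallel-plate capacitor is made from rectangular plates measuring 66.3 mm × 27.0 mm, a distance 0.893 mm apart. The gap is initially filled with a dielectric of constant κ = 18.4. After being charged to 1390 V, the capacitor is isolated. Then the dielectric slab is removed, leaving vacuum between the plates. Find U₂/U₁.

Isolated ⇒ Q is held fixed.
C₂ = 0.0543 C₁ and U = Q²/(2C), so U₂/U₁ = C₁/C₂ = 18.4.

U₂/U₁ ≈ 18.4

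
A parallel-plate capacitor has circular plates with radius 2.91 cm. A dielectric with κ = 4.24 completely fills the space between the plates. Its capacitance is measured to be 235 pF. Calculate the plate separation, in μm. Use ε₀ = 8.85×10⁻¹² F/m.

d ≈ 425 μm

A = π(2.91 cm)² = 2.66×10⁻³ m².
d = κε₀A/C = 4.24 × 8.85×10⁻¹² × 2.66×10⁻³ / 2.35×10⁻¹⁰ = 4.25×10⁻⁴ m.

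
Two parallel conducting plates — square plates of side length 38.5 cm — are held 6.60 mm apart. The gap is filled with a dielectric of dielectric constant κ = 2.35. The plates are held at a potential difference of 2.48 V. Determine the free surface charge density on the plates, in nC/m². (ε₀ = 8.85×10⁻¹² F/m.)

A = (38.5 cm)² = 0.148 m².
C = κε₀A/d = 2.35 × 8.85×10⁻¹² × 0.148 / 6.60×10⁻³ = 4.67×10⁻¹⁰ F.
σ = Q/A = CV/A = 4.67×10⁻¹⁰ × 2.48 / 0.148 = 7.81×10⁻⁹ C/m².

7.81 nC/m²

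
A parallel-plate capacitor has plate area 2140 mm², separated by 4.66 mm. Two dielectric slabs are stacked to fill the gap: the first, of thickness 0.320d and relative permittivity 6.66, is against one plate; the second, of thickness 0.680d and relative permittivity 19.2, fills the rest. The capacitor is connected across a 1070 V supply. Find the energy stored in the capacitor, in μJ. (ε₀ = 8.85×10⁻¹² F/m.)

27.9 μJ

A = 2140 mm² = 2.14×10⁻³ m².
Stacked slabs ⇒ two capacitors in series, each with the full plate area.
C₁ = κ₁ε₀A/d₁ = 6.66 × 8.85×10⁻¹² × 2.14×10⁻³ / 1.49×10⁻³ = 8.46×10⁻¹¹ F.
C₂ = κ₂ε₀A/d₂ = 19.2 × 8.85×10⁻¹² × 2.14×10⁻³ / 3.17×10⁻³ = 1.15×10⁻¹⁰ F.
C = (1/C₁ + 1/C₂)⁻¹ = 4.87×10⁻¹¹ F.
U = ½CV² = ½ × 4.87×10⁻¹¹ × (1070)² = 2.79×10⁻⁵ J.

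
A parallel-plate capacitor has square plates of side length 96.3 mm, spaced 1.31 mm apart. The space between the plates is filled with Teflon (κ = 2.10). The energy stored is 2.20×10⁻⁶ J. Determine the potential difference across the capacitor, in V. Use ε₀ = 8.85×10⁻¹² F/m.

A = (96.3 mm)² = 9.27×10⁻³ m².
C = κε₀A/d = 2.10 × 8.85×10⁻¹² × 9.27×10⁻³ / 1.31×10⁻³ = 1.32×10⁻¹⁰ F.
V = √(2U/C) = √(2 × 2.20×10⁻⁶ / 1.32×10⁻¹⁰) = 1.83×10² V.

V ≈ 183 V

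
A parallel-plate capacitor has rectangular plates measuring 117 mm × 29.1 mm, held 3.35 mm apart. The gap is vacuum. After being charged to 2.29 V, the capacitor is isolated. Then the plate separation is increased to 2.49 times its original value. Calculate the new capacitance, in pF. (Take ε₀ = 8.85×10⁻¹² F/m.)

C ≈ 3.61 pF

A = 117 × 29.1 mm² = 3.40×10⁻³ m².
Initially C₁ = ε₀A/d = 8.85×10⁻¹² × 3.40×10⁻³ / 3.35×10⁻³ = 8.99×10⁻¹² F.
C = ε₀A/d scales as 1/d, so C₂/C₁ = d₁/d₂ = 1/2.49 = 0.402.
C₂ = 0.402 × 8.99×10⁻¹² = 3.61×10⁻¹² F.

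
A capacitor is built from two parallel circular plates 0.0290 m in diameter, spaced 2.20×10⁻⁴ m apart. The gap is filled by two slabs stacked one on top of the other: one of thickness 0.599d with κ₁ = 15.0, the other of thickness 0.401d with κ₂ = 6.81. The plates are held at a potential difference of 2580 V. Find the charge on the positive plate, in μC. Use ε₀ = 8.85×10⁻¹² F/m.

Q ≈ 0.694 μC

A = π(0.0290/2 m)² = 6.61×10⁻⁴ m².
Stacked slabs ⇒ two capacitors in series, each with the full plate area.
C₁ = κ₁ε₀A/d₁ = 15.0 × 8.85×10⁻¹² × 6.61×10⁻⁴ / 1.32×10⁻⁴ = 6.65×10⁻¹⁰ F.
C₂ = κ₂ε₀A/d₂ = 6.81 × 8.85×10⁻¹² × 6.61×10⁻⁴ / 8.82×10⁻⁵ = 4.51×10⁻¹⁰ F.
C = (1/C₁ + 1/C₂)⁻¹ = 2.69×10⁻¹⁰ F.
Q = CV = 2.69×10⁻¹⁰ × 2580 = 6.94×10⁻⁷ C.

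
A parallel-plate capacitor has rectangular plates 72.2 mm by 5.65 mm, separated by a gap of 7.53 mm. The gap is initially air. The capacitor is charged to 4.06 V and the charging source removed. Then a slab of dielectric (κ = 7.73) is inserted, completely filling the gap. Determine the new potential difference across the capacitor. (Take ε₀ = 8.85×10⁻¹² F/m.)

0.525 V

A = 72.2 × 5.65 mm² = 4.08×10⁻⁴ m².
Initially C₁ = ε₀A/d = 8.85×10⁻¹² × 4.08×10⁻⁴ / 7.53×10⁻³ = 4.79×10⁻¹³ F.
V₁ = 4.06 V.
Isolated ⇒ Q is held fixed. C₂ = 7.73 C₁ and V = Q/C, so V₂/V₁ = C₁/C₂ = 0.129.
V₂ = 0.129 × 4.06 = 0.525 V.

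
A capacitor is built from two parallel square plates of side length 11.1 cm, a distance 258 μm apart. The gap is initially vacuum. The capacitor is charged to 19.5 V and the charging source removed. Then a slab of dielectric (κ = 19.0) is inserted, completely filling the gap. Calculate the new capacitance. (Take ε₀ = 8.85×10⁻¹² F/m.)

A = (11.1 cm)² = 1.23×10⁻² m².
Initially C₁ = ε₀A/d = 8.85×10⁻¹² × 1.23×10⁻² / 2.58×10⁻⁴ = 4.23×10⁻¹⁰ F.
C = κε₀A/d scales with κ, so C₂/C₁ = κ = 19.0.
C₂ = 19.0 × 4.23×10⁻¹⁰ = 8.03×10⁻⁹ F.

8.03 nF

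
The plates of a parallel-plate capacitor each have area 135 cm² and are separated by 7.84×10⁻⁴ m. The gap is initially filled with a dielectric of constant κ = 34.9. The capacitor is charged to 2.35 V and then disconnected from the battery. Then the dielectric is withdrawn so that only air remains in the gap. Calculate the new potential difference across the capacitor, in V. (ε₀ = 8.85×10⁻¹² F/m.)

82.0 V

A = 135 cm² = 1.35×10⁻² m².
Initially C₁ = κε₀A/d = 34.9 × 8.85×10⁻¹² × 1.35×10⁻² / 7.84×10⁻⁴ = 5.32×10⁻⁹ F.
V₁ = 2.35 V.
Isolated ⇒ Q is held fixed. C₂ = 0.0287 C₁ and V = Q/C, so V₂/V₁ = C₁/C₂ = 34.9.
V₂ = 34.9 × 2.35 = 82.0 V.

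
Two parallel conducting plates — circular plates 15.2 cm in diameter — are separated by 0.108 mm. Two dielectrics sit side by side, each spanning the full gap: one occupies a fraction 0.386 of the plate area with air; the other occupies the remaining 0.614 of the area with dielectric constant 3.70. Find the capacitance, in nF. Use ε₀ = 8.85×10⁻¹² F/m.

A = π(15.2/2 cm)² = 1.81×10⁻² m².
Side-by-side slabs ⇒ two capacitors in parallel, each spanning the full gap.
C₁ = κ₁ε₀A₁/d = 1.00 × 8.85×10⁻¹² × 7.00×10⁻³ / 1.08×10⁻⁴ = 5.74×10⁻¹⁰ F.
C₂ = κ₂ε₀A₂/d = 3.70 × 8.85×10⁻¹² × 1.11×10⁻² / 1.08×10⁻⁴ = 3.38×10⁻⁹ F.
C = C₁ + C₂ = 3.95×10⁻⁹ F.

C ≈ 3.95 nF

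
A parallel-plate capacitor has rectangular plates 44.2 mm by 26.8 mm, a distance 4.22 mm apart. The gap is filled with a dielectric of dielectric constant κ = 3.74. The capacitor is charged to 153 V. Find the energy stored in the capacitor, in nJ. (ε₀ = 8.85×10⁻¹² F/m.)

A = 44.2 × 26.8 mm² = 1.18×10⁻³ m².
C = κε₀A/d = 3.74 × 8.85×10⁻¹² × 1.18×10⁻³ / 4.22×10⁻³ = 9.29×10⁻¹² F.
U = ½CV² = ½ × 9.29×10⁻¹² × (153)² = 1.09×10⁻⁷ J.

109 nJ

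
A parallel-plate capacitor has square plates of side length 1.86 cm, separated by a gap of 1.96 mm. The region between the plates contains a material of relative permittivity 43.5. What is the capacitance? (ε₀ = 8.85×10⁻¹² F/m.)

C ≈ 68.0 pF

A = (1.86 cm)² = 3.46×10⁻⁴ m².
C = κε₀A/d = 43.5 × 8.85×10⁻¹² × 3.46×10⁻⁴ / 1.96×10⁻³ = 6.80×10⁻¹¹ F.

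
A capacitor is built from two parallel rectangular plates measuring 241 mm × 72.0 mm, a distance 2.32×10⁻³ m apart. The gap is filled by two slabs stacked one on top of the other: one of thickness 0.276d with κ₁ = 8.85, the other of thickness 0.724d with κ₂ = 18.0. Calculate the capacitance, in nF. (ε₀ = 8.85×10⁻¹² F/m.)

0.927 nF

A = 241 × 72.0 mm² = 1.74×10⁻² m².
Stacked slabs ⇒ two capacitors in series, each with the full plate area.
C₁ = κ₁ε₀A/d₁ = 8.85 × 8.85×10⁻¹² × 1.74×10⁻² / 6.40×10⁻⁴ = 2.12×10⁻⁹ F.
C₂ = κ₂ε₀A/d₂ = 18.0 × 8.85×10⁻¹² × 1.74×10⁻² / 1.68×10⁻³ = 1.65×10⁻⁹ F.
C = (1/C₁ + 1/C₂)⁻¹ = 9.27×10⁻¹⁰ F.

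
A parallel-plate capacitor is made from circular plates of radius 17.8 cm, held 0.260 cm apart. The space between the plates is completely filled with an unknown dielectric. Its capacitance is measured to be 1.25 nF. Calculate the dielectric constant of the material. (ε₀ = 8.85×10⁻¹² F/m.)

A = π(17.8 cm)² = 9.95×10⁻² m².
κ = Cd/(ε₀A) = 1.25×10⁻⁹ × 2.60×10⁻³ / (8.85×10⁻¹² × 9.95×10⁻²) = 3.69.

κ ≈ 3.69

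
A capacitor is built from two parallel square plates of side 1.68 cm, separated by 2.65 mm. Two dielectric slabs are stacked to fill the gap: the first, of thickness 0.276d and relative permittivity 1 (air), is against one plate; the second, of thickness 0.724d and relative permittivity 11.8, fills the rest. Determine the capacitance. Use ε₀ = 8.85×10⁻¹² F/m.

C ≈ 2.79 pF

A = (1.68 cm)² = 2.82×10⁻⁴ m².
Stacked slabs ⇒ two capacitors in series, each with the full plate area.
C₁ = κ₁ε₀A/d₁ = 1.00 × 8.85×10⁻¹² × 2.82×10⁻⁴ / 7.31×10⁻⁴ = 3.42×10⁻¹² F.
C₂ = κ₂ε₀A/d₂ = 11.8 × 8.85×10⁻¹² × 2.82×10⁻⁴ / 1.92×10⁻³ = 1.54×10⁻¹¹ F.
C = (1/C₁ + 1/C₂)⁻¹ = 2.79×10⁻¹² F.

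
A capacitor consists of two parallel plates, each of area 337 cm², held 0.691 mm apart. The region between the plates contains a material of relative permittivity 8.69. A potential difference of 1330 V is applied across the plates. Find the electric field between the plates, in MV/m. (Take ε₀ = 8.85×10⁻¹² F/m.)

E = V/d = 1330 / 6.91×10⁻⁴ = 1.92×10⁶ V/m.

1.92 MV/m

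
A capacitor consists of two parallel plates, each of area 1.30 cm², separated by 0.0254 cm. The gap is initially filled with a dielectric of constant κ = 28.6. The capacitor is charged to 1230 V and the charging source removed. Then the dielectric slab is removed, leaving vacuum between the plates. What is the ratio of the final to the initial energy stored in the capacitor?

U₂/U₁ ≈ 28.6

Isolated ⇒ Q is held fixed.
C₂ = 0.0350 C₁ and U = Q²/(2C), so U₂/U₁ = C₁/C₂ = 28.6.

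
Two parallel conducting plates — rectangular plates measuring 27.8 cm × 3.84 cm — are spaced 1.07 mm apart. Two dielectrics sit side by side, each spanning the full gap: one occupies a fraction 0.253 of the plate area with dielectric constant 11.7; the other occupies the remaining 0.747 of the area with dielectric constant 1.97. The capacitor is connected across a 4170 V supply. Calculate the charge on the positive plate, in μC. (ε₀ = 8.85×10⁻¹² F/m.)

Q ≈ 1.63 μC

A = 27.8 × 3.84 cm² = 1.07×10⁻² m².
Side-by-side slabs ⇒ two capacitors in parallel, each spanning the full gap.
C₁ = κ₁ε₀A₁/d = 11.7 × 8.85×10⁻¹² × 2.70×10⁻³ / 1.07×10⁻³ = 2.61×10⁻¹⁰ F.
C₂ = κ₂ε₀A₂/d = 1.97 × 8.85×10⁻¹² × 7.97×10⁻³ / 1.07×10⁻³ = 1.30×10⁻¹⁰ F.
C = C₁ + C₂ = 3.91×10⁻¹⁰ F.
Q = CV = 3.91×10⁻¹⁰ × 4170 = 1.63×10⁻⁶ C.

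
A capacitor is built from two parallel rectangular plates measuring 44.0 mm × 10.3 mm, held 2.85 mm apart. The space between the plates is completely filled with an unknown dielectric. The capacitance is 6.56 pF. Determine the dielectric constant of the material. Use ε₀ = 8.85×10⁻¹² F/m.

κ ≈ 4.66

A = 44.0 × 10.3 mm² = 4.53×10⁻⁴ m².
κ = Cd/(ε₀A) = 6.56×10⁻¹² × 2.85×10⁻³ / (8.85×10⁻¹² × 4.53×10⁻⁴) = 4.66.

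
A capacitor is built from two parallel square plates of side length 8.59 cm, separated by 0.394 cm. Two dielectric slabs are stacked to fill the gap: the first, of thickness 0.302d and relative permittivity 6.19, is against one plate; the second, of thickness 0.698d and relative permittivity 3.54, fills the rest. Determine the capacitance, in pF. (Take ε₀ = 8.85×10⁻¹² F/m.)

A = (8.59 cm)² = 7.38×10⁻³ m².
Stacked slabs ⇒ two capacitors in series, each with the full plate area.
C₁ = κ₁ε₀A/d₁ = 6.19 × 8.85×10⁻¹² × 7.38×10⁻³ / 1.19×10⁻³ = 3.40×10⁻¹⁰ F.
C₂ = κ₂ε₀A/d₂ = 3.54 × 8.85×10⁻¹² × 7.38×10⁻³ / 2.75×10⁻³ = 8.41×10⁻¹¹ F.
C = (1/C₁ + 1/C₂)⁻¹ = 6.74×10⁻¹¹ F.

C ≈ 67.4 pF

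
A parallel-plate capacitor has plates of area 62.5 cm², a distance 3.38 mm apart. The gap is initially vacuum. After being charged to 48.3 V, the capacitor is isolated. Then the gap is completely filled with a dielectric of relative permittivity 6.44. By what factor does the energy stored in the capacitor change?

Isolated ⇒ Q is held fixed.
C₂ = 6.44 C₁ and U = Q²/(2C), so U₂/U₁ = C₁/C₂ = 0.155.

0.155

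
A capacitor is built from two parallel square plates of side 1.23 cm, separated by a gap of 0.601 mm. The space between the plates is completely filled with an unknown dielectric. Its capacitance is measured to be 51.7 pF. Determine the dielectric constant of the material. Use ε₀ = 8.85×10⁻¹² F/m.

A = (1.23 cm)² = 1.51×10⁻⁴ m².
κ = Cd/(ε₀A) = 5.17×10⁻¹¹ × 6.01×10⁻⁴ / (8.85×10⁻¹² × 1.51×10⁻⁴) = 23.2.

κ ≈ 23.2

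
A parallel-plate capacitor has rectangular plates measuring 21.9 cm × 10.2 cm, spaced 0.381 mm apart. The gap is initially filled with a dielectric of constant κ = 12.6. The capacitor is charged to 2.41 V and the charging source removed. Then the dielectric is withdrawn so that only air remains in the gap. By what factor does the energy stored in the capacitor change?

12.6

Isolated ⇒ Q is held fixed.
C₂ = 0.0794 C₁ and U = Q²/(2C), so U₂/U₁ = C₁/C₂ = 12.6.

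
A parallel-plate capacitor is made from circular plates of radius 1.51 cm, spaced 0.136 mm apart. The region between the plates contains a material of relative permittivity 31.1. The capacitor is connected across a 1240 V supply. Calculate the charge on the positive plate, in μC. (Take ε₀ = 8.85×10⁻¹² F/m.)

A = π(1.51 cm)² = 7.16×10⁻⁴ m².
C = κε₀A/d = 31.1 × 8.85×10⁻¹² × 7.16×10⁻⁴ / 1.36×10⁻⁴ = 1.45×10⁻⁹ F.
Q = CV = 1.45×10⁻⁹ × 1240 = 1.80×10⁻⁶ C.

Q ≈ 1.80 μC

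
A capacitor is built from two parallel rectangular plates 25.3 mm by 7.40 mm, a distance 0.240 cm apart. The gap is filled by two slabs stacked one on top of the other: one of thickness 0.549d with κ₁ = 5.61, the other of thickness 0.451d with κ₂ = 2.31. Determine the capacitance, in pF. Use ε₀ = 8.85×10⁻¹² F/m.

A = 25.3 × 7.40 mm² = 1.87×10⁻⁴ m².
Stacked slabs ⇒ two capacitors in series, each with the full plate area.
C₁ = κ₁ε₀A/d₁ = 5.61 × 8.85×10⁻¹² × 1.87×10⁻⁴ / 1.32×10⁻³ = 7.05×10⁻¹² F.
C₂ = κ₂ε₀A/d₂ = 2.31 × 8.85×10⁻¹² × 1.87×10⁻⁴ / 1.08×10⁻³ = 3.54×10⁻¹² F.
C = (1/C₁ + 1/C₂)⁻¹ = 2.36×10⁻¹² F.

C ≈ 2.36 pF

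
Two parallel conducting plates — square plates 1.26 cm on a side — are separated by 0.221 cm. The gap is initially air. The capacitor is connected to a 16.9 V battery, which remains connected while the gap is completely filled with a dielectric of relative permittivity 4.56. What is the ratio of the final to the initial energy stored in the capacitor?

Battery connected ⇒ V is held fixed.
C₂ = 4.56 C₁ and U = ½CV², so U₂/U₁ = C₂/C₁ = 4.56.

4.56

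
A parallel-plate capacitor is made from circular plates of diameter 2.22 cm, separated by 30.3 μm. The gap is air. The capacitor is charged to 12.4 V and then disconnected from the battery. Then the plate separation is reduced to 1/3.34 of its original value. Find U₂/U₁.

0.299

Isolated ⇒ Q is held fixed.
C₂ = 3.34 C₁ and U = Q²/(2C), so U₂/U₁ = C₁/C₂ = 0.299.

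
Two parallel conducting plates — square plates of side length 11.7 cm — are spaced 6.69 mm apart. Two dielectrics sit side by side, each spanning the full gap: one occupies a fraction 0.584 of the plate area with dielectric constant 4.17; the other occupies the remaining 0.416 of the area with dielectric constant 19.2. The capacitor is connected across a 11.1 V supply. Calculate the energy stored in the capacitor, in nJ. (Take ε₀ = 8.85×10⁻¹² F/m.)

A = (11.7 cm)² = 1.37×10⁻² m².
Side-by-side slabs ⇒ two capacitors in parallel, each spanning the full gap.
C₁ = κ₁ε₀A₁/d = 4.17 × 8.85×10⁻¹² × 7.99×10⁻³ / 6.69×10⁻³ = 4.41×10⁻¹¹ F.
C₂ = κ₂ε₀A₂/d = 19.2 × 8.85×10⁻¹² × 5.69×10⁻³ / 6.69×10⁻³ = 1.45×10⁻¹⁰ F.
C = C₁ + C₂ = 1.89×10⁻¹⁰ F.
U = ½CV² = ½ × 1.89×10⁻¹⁰ × (11.1)² = 1.16×10⁻⁸ J.

U ≈ 11.6 nJ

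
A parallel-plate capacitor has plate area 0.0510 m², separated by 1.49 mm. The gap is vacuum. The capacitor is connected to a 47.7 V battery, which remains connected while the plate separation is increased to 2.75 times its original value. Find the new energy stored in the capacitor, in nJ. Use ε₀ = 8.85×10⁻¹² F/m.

Initially C₁ = ε₀A/d = 8.85×10⁻¹² × 5.10×10⁻² / 1.49×10⁻³ = 3.03×10⁻¹⁰ F.
U₁ = 3.45×10⁻⁷ J.
Battery connected ⇒ V is held fixed. C₂ = 0.364 C₁ and U = ½CV², so U₂/U₁ = C₂/C₁ = 0.364.
U₂ = 0.364 × 3.45×10⁻⁷ = 1.25×10⁻⁷ J.

125 nJ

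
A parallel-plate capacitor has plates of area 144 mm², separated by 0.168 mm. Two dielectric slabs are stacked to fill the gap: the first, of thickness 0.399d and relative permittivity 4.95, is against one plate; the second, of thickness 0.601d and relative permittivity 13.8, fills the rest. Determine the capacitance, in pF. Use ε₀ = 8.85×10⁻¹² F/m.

61.1 pF

A = 144 mm² = 1.44×10⁻⁴ m².
Stacked slabs ⇒ two capacitors in series, each with the full plate area.
C₁ = κ₁ε₀A/d₁ = 4.95 × 8.85×10⁻¹² × 1.44×10⁻⁴ / 6.70×10⁻⁵ = 9.41×10⁻¹¹ F.
C₂ = κ₂ε₀A/d₂ = 13.8 × 8.85×10⁻¹² × 1.44×10⁻⁴ / 1.01×10⁻⁴ = 1.74×10⁻¹⁰ F.
C = (1/C₁ + 1/C₂)⁻¹ = 6.11×10⁻¹¹ F.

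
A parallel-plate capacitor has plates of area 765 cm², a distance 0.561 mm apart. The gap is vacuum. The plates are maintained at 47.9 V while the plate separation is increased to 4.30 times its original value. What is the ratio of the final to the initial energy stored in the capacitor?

Battery connected ⇒ V is held fixed.
C₂ = 0.233 C₁ and U = ½CV², so U₂/U₁ = C₂/C₁ = 0.233.

U₂/U₁ ≈ 0.233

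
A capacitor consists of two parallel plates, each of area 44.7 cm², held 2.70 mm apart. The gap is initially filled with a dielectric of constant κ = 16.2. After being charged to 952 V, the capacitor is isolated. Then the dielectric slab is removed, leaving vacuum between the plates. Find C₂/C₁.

C = κε₀A/d scales with κ, so C₂/C₁ = 1/κ = 1/16.2 = 0.0617.

0.0617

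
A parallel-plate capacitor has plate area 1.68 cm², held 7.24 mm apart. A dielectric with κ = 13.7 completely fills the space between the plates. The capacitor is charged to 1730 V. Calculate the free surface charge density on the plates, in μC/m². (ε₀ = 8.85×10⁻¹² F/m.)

29.0 μC/m²

A = 1.68 cm² = 1.68×10⁻⁴ m².
C = κε₀A/d = 13.7 × 8.85×10⁻¹² × 1.68×10⁻⁴ / 7.24×10⁻³ = 2.81×10⁻¹² F.
σ = Q/A = CV/A = 2.81×10⁻¹² × 1730 / 1.68×10⁻⁴ = 2.90×10⁻⁵ C/m².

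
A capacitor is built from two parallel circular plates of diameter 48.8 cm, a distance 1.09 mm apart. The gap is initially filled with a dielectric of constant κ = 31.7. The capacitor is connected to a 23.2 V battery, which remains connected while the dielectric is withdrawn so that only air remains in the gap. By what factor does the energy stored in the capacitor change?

Battery connected ⇒ V is held fixed.
C₂ = 0.0315 C₁ and U = ½CV², so U₂/U₁ = C₂/C₁ = 0.0315.

U₂/U₁ ≈ 0.0315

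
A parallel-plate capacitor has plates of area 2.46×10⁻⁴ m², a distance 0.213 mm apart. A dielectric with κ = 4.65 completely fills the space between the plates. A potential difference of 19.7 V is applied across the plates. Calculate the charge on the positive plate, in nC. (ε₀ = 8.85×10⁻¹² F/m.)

0.936 nC

C = κε₀A/d = 4.65 × 8.85×10⁻¹² × 2.46×10⁻⁴ / 2.13×10⁻⁴ = 4.75×10⁻¹¹ F.
Q = CV = 4.75×10⁻¹¹ × 19.7 = 9.36×10⁻¹⁰ C.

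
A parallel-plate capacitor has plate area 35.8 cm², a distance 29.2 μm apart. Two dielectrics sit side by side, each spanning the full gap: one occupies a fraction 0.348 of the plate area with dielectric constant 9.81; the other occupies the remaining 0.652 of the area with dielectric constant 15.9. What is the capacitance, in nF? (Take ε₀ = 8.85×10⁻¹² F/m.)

15.0 nF

A = 35.8 cm² = 3.58×10⁻³ m².
Side-by-side slabs ⇒ two capacitors in parallel, each spanning the full gap.
C₁ = κ₁ε₀A₁/d = 9.81 × 8.85×10⁻¹² × 1.25×10⁻³ / 2.92×10⁻⁵ = 3.70×10⁻⁹ F.
C₂ = κ₂ε₀A₂/d = 15.9 × 8.85×10⁻¹² × 2.33×10⁻³ / 2.92×10⁻⁵ = 1.12×10⁻⁸ F.
C = C₁ + C₂ = 1.50×10⁻⁸ F.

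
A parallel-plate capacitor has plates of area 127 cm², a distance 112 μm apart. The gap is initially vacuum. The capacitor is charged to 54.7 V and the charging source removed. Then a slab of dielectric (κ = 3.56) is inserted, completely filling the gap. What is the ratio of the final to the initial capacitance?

C₂/C₁ ≈ 3.56

C = κε₀A/d scales with κ, so C₂/C₁ = κ = 3.56.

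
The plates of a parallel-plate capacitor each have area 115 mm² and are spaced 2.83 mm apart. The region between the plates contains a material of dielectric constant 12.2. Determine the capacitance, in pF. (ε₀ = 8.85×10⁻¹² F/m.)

4.39 pF

A = 115 mm² = 1.15×10⁻⁴ m².
C = κε₀A/d = 12.2 × 8.85×10⁻¹² × 1.15×10⁻⁴ / 2.83×10⁻³ = 4.39×10⁻¹² F.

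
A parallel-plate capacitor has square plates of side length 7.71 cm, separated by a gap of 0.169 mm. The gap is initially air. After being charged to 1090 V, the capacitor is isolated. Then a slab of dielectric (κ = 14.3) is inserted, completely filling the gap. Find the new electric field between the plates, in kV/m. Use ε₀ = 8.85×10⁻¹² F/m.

E ≈ 451 kV/m

A = (7.71 cm)² = 5.94×10⁻³ m².
Initially C₁ = ε₀A/d = 8.85×10⁻¹² × 5.94×10⁻³ / 1.69×10⁻⁴ = 3.11×10⁻¹⁰ F.
E₁ = 6.45×10⁶ V/m.
Isolated ⇒ Q is held fixed. V₂ = Q/C₂ = V₁/14.3; E = V/d, so E₂/E₁ = (V₂/V₁)(d₁/d₂) = 0.0699.
E₂ = 0.0699 × 6.45×10⁶ = 4.51×10⁵ V/m.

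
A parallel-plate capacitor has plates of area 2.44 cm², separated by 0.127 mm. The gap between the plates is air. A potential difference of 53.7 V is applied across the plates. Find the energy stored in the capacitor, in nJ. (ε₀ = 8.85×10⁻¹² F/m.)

A = 2.44 cm² = 2.44×10⁻⁴ m².
C = ε₀A/d = 8.85×10⁻¹² × 2.44×10⁻⁴ / 1.27×10⁻⁴ = 1.70×10⁻¹¹ F.
U = ½CV² = ½ × 1.70×10⁻¹¹ × (53.7)² = 2.45×10⁻⁸ J.

24.5 nJ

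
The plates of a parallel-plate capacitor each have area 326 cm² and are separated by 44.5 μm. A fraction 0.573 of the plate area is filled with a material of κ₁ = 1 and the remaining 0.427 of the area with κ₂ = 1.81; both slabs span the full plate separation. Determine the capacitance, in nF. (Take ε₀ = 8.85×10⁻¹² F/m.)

8.73 nF

A = 326 cm² = 3.26×10⁻² m².
Side-by-side slabs ⇒ two capacitors in parallel, each spanning the full gap.
C₁ = κ₁ε₀A₁/d = 1.00 × 8.85×10⁻¹² × 1.87×10⁻² / 4.45×10⁻⁵ = 3.71×10⁻⁹ F.
C₂ = κ₂ε₀A₂/d = 1.81 × 8.85×10⁻¹² × 1.39×10⁻² / 4.45×10⁻⁵ = 5.01×10⁻⁹ F.
C = C₁ + C₂ = 8.73×10⁻⁹ F.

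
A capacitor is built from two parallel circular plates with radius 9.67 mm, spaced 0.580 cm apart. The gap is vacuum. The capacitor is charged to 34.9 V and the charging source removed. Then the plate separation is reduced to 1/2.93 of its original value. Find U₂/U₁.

Isolated ⇒ Q is held fixed.
C₂ = 2.93 C₁ and U = Q²/(2C), so U₂/U₁ = C₁/C₂ = 0.341.

0.341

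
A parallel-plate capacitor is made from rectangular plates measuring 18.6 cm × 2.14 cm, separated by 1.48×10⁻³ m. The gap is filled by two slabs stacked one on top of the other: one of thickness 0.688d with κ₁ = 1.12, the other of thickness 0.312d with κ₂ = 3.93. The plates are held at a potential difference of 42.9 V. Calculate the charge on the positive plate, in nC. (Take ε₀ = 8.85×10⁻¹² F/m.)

Q ≈ 1.47 nC

A = 18.6 × 2.14 cm² = 3.98×10⁻³ m².
Stacked slabs ⇒ two capacitors in series, each with the full plate area.
C₁ = κ₁ε₀A/d₁ = 1.12 × 8.85×10⁻¹² × 3.98×10⁻³ / 1.02×10⁻³ = 3.87×10⁻¹¹ F.
C₂ = κ₂ε₀A/d₂ = 3.93 × 8.85×10⁻¹² × 3.98×10⁻³ / 4.62×10⁻⁴ = 3.00×10⁻¹⁰ F.
C = (1/C₁ + 1/C₂)⁻¹ = 3.43×10⁻¹¹ F.
Q = CV = 3.43×10⁻¹¹ × 42.9 = 1.47×10⁻⁹ C.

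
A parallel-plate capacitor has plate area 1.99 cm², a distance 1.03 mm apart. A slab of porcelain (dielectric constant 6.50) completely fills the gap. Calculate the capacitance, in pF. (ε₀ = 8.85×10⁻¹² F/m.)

C ≈ 11.1 pF

A = 1.99 cm² = 1.99×10⁻⁴ m².
C = κε₀A/d = 6.50 × 8.85×10⁻¹² × 1.99×10⁻⁴ / 1.03×10⁻³ = 1.11×10⁻¹¹ F.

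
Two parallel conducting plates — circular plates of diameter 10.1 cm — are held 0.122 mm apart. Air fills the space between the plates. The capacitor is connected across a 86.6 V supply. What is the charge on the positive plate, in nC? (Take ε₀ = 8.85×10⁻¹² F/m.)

A = π(10.1/2 cm)² = 8.01×10⁻³ m².
C = ε₀A/d = 8.85×10⁻¹² × 8.01×10⁻³ / 1.22×10⁻⁴ = 5.81×10⁻¹⁰ F.
Q = CV = 5.81×10⁻¹⁰ × 86.6 = 5.03×10⁻⁸ C.

Q ≈ 50.3 nC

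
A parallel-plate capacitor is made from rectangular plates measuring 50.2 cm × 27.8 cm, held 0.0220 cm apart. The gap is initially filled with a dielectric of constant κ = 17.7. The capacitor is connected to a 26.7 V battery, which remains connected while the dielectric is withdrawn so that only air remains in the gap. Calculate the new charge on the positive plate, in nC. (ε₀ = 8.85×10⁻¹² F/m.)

150 nC

A = 50.2 × 27.8 cm² = 0.140 m².
Initially C₁ = κε₀A/d = 17.7 × 8.85×10⁻¹² × 0.140 / 2.20×10⁻⁴ = 9.94×10⁻⁸ F.
Q₁ = 2.65×10⁻⁶ C.
Battery connected ⇒ V is held fixed. C₂ = 0.0565 C₁ and Q = CV, so Q₂/Q₁ = C₂/C₁ = 0.0565.
Q₂ = 0.0565 × 2.65×10⁻⁶ = 1.50×10⁻⁷ C.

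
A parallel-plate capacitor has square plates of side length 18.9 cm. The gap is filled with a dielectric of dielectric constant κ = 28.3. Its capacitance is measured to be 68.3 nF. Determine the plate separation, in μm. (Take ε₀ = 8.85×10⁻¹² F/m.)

A = (18.9 cm)² = 3.57×10⁻² m².
d = κε₀A/C = 28.3 × 8.85×10⁻¹² × 3.57×10⁻² / 6.83×10⁻⁸ = 1.31×10⁻⁴ m.

d ≈ 131 μm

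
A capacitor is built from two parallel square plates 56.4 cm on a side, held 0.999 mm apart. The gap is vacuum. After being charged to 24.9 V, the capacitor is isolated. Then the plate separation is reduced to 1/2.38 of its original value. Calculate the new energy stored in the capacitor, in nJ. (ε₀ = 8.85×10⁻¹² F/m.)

367 nJ

A = (56.4 cm)² = 0.318 m².
Initially C₁ = ε₀A/d = 8.85×10⁻¹² × 0.318 / 9.99×10⁻⁴ = 2.82×10⁻⁹ F.
U₁ = 8.74×10⁻⁷ J.
Isolated ⇒ Q is held fixed. C₂ = 2.38 C₁ and U = Q²/(2C), so U₂/U₁ = C₁/C₂ = 0.420.
U₂ = 0.420 × 8.74×10⁻⁷ = 3.67×10⁻⁷ J.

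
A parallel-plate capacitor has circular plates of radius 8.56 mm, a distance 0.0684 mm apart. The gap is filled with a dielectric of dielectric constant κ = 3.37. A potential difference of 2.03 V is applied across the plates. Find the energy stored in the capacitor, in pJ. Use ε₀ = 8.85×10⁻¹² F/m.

U ≈ 207 pJ

A = π(8.56 mm)² = 2.30×10⁻⁴ m².
C = κε₀A/d = 3.37 × 8.85×10⁻¹² × 2.30×10⁻⁴ / 6.84×10⁻⁵ = 1.00×10⁻¹⁰ F.
U = ½CV² = ½ × 1.00×10⁻¹⁰ × (2.03)² = 2.07×10⁻¹⁰ J.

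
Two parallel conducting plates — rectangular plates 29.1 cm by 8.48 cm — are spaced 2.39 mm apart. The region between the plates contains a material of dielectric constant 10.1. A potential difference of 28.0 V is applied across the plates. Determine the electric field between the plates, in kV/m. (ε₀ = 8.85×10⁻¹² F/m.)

11.7 kV/m

E = V/d = 28.0 / 2.39×10⁻³ = 1.17×10⁴ V/m.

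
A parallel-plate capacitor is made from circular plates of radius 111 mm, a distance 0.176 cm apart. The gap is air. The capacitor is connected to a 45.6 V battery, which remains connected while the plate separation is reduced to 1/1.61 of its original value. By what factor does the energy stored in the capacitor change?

Battery connected ⇒ V is held fixed.
C₂ = 1.61 C₁ and U = ½CV², so U₂/U₁ = C₂/C₁ = 1.61.

U₂/U₁ ≈ 1.61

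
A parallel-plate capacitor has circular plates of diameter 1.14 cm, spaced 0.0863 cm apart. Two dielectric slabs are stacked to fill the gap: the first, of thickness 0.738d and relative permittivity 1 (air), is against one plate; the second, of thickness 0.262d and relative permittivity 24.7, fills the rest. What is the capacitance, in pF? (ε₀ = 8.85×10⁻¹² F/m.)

A = π(1.14/2 cm)² = 1.02×10⁻⁴ m².
Stacked slabs ⇒ two capacitors in series, each with the full plate area.
C₁ = κ₁ε₀A/d₁ = 1.00 × 8.85×10⁻¹² × 1.02×10⁻⁴ / 6.37×10⁻⁴ = 1.42×10⁻¹² F.
C₂ = κ₂ε₀A/d₂ = 24.7 × 8.85×10⁻¹² × 1.02×10⁻⁴ / 2.26×10⁻⁴ = 9.87×10⁻¹¹ F.
C = (1/C₁ + 1/C₂)⁻¹ = 1.40×10⁻¹² F.

1.40 pF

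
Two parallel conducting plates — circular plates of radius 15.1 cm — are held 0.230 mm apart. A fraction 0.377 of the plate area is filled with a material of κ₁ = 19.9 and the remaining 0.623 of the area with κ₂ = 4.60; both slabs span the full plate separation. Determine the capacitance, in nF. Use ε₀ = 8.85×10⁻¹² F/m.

C ≈ 28.6 nF

A = π(15.1 cm)² = 7.16×10⁻² m².
Side-by-side slabs ⇒ two capacitors in parallel, each spanning the full gap.
C₁ = κ₁ε₀A₁/d = 19.9 × 8.85×10⁻¹² × 2.70×10⁻² / 2.30×10⁻⁴ = 2.07×10⁻⁸ F.
C₂ = κ₂ε₀A₂/d = 4.60 × 8.85×10⁻¹² × 4.46×10⁻² / 2.30×10⁻⁴ = 7.90×10⁻⁹ F.
C = C₁ + C₂ = 2.86×10⁻⁸ F.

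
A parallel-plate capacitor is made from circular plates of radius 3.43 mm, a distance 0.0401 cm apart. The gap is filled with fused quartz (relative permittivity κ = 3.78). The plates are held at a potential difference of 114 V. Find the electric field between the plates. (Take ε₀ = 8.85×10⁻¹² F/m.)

E = V/d = 114 / 4.01×10⁻⁴ = 2.84×10⁵ V/m.

284 kV/m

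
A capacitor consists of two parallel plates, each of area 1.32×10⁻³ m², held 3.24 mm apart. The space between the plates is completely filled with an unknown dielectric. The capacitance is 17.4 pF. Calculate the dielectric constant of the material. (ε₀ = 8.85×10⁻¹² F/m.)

4.83

κ = Cd/(ε₀A) = 1.74×10⁻¹¹ × 3.24×10⁻³ / (8.85×10⁻¹² × 1.32×10⁻³) = 4.83.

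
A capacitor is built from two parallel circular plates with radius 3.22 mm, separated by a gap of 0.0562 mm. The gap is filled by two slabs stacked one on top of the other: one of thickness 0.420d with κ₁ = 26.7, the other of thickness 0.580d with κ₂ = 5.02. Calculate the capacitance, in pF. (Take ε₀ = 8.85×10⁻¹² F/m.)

C ≈ 39.1 pF

A = π(3.22 mm)² = 3.26×10⁻⁵ m².
Stacked slabs ⇒ two capacitors in series, each with the full plate area.
C₁ = κ₁ε₀A/d₁ = 26.7 × 8.85×10⁻¹² × 3.26×10⁻⁵ / 2.36×10⁻⁵ = 3.26×10⁻¹⁰ F.
C₂ = κ₂ε₀A/d₂ = 5.02 × 8.85×10⁻¹² × 3.26×10⁻⁵ / 3.26×10⁻⁵ = 4.44×10⁻¹¹ F.
C = (1/C₁ + 1/C₂)⁻¹ = 3.91×10⁻¹¹ F.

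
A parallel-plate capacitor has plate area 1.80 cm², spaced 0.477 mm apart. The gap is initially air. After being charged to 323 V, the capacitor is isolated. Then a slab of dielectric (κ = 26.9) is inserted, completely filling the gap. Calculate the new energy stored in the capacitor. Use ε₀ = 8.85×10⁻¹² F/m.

A = 1.80 cm² = 1.80×10⁻⁴ m².
Initially C₁ = ε₀A/d = 8.85×10⁻¹² × 1.80×10⁻⁴ / 4.77×10⁻⁴ = 3.34×10⁻¹² F.
U₁ = 1.74×10⁻⁷ J.
Isolated ⇒ Q is held fixed. C₂ = 26.9 C₁ and U = Q²/(2C), so U₂/U₁ = C₁/C₂ = 0.0372.
U₂ = 0.0372 × 1.74×10⁻⁷ = 6.48×10⁻⁹ J.

U ≈ 6.48 nJ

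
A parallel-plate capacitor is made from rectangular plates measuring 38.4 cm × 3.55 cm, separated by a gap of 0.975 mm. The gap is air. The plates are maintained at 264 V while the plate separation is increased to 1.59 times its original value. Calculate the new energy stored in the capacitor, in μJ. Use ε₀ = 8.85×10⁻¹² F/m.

A = 38.4 × 3.55 cm² = 1.36×10⁻² m².
Initially C₁ = ε₀A/d = 8.85×10⁻¹² × 1.36×10⁻² / 9.75×10⁻⁴ = 1.24×10⁻¹⁰ F.
U₁ = 4.31×10⁻⁶ J.
Battery connected ⇒ V is held fixed. C₂ = 0.629 C₁ and U = ½CV², so U₂/U₁ = C₂/C₁ = 0.629.
U₂ = 0.629 × 4.31×10⁻⁶ = 2.71×10⁻⁶ J.

2.71 μJ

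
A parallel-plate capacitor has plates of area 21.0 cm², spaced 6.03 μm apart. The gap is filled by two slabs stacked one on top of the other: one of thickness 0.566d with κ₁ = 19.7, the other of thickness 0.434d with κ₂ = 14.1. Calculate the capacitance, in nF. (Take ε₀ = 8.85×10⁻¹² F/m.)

A = 21.0 cm² = 2.10×10⁻³ m².
Stacked slabs ⇒ two capacitors in series, each with the full plate area.
C₁ = κ₁ε₀A/d₁ = 19.7 × 8.85×10⁻¹² × 2.10×10⁻³ / 3.41×10⁻⁶ = 1.07×10⁻⁷ F.
C₂ = κ₂ε₀A/d₂ = 14.1 × 8.85×10⁻¹² × 2.10×10⁻³ / 2.62×10⁻⁶ = 1.00×10⁻⁷ F.
C = (1/C₁ + 1/C₂)⁻¹ = 5.18×10⁻⁸ F.

C ≈ 51.8 nF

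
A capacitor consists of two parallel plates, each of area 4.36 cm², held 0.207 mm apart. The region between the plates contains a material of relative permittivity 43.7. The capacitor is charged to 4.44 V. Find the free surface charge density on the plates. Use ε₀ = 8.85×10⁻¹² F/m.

A = 4.36 cm² = 4.36×10⁻⁴ m².
C = κε₀A/d = 43.7 × 8.85×10⁻¹² × 4.36×10⁻⁴ / 2.07×10⁻⁴ = 8.15×10⁻¹⁰ F.
σ = Q/A = CV/A = 8.15×10⁻¹⁰ × 4.44 / 4.36×10⁻⁴ = 8.30×10⁻⁶ C/m².

0.830 nC/cm²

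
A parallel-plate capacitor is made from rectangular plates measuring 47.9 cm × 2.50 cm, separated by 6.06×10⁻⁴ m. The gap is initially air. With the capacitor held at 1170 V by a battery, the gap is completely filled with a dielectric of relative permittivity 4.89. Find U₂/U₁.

Battery connected ⇒ V is held fixed.
C₂ = 4.89 C₁ and U = ½CV², so U₂/U₁ = C₂/C₁ = 4.89.

U₂/U₁ ≈ 4.89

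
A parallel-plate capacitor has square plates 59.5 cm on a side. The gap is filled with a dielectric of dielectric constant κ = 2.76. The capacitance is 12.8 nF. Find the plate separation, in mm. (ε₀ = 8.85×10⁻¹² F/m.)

A = (59.5 cm)² = 0.354 m².
d = κε₀A/C = 2.76 × 8.85×10⁻¹² × 0.354 / 1.28×10⁻⁸ = 6.76×10⁻⁴ m.

0.676 mm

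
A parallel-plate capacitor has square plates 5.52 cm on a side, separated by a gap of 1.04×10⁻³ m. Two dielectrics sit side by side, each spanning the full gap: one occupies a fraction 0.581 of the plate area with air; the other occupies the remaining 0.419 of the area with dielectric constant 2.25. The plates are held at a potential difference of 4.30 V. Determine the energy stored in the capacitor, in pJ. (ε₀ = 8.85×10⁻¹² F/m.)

A = (5.52 cm)² = 3.05×10⁻³ m².
Side-by-side slabs ⇒ two capacitors in parallel, each spanning the full gap.
C₁ = κ₁ε₀A₁/d = 1.00 × 8.85×10⁻¹² × 1.77×10⁻³ / 1.04×10⁻³ = 1.51×10⁻¹¹ F.
C₂ = κ₂ε₀A₂/d = 2.25 × 8.85×10⁻¹² × 1.28×10⁻³ / 1.04×10⁻³ = 2.44×10⁻¹¹ F.
C = C₁ + C₂ = 3.95×10⁻¹¹ F.
U = ½CV² = ½ × 3.95×10⁻¹¹ × (4.30)² = 3.65×10⁻¹⁰ J.

365 pJ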